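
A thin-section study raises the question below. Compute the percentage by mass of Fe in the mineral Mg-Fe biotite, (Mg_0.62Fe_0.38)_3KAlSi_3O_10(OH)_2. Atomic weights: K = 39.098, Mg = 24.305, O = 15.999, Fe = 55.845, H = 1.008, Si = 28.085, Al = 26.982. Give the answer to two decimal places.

M((Mg_0.62Fe_0.38)_3KAlSi_3O_10(OH)_2) = 453.210 g/mol.
Fe contributes 1.14 × 55.845 = 63.663 g per mole.
63.663/453.210 = 0.1405 → 14.05%.

14.05 weight percent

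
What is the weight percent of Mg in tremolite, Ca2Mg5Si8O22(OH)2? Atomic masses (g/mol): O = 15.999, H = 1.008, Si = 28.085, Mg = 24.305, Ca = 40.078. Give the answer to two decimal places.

14.96 wt%

Formula mass = 2×40.078 + 5×24.305 + 8×28.085 + 24×15.999 + 2×1.008 = 812.353 g/mol, of which 121.525 g is Mg.
So Mg makes up 121.525/812.353 = 0.1496 of the mass, i.e. 14.96%.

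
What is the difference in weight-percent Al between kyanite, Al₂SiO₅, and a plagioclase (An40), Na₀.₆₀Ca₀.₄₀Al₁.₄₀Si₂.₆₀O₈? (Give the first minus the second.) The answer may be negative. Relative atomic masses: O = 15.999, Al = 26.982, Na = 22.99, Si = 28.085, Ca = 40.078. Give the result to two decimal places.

19.24 percentage points

M(Al₂SiO₅) = 162.044 g/mol, so wt% Al = 53.964/162.044 × 100 = 33.30%.
M(Na₀.₆₀Ca₀.₄₀Al₁.₄₀Si₂.₆₀O₈) = 268.613 g/mol, so wt% Al = 37.775/268.613 × 100 = 14.06%.
33.30 − 14.06 = 19.24 pp.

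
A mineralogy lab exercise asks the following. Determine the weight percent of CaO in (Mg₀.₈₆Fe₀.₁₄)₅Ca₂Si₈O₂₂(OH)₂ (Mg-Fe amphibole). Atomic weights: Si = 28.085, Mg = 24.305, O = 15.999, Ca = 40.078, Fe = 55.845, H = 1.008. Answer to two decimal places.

13.44 wt%

Formula mass = 834.431 g/mol.
2 Ca → 2.0000 mol CaO per formula unit; M(CaO) = 56.077, so CaO mass = 112.154 g.
112.154/834.431 × 100 = 13.44 wt%.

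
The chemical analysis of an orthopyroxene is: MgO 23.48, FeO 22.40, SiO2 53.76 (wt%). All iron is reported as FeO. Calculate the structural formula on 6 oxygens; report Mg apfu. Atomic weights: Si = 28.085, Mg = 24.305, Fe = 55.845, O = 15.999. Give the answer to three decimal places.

1.302 Mg apfu

MgO (M=40.304): mol = 0.58257; Mg = 0.58257, O = 0.58257.
FeO (M=71.844): mol = 0.31179; Fe = 0.31179, O = 0.31179.
SiO2 (M=60.083): mol = 0.89476; Si = 0.89476, O = 1.78952.
ΣO = 2.68388; factor = 6/ΣO = 2.23557.
Mg apfu = 0.58257 × 2.23557 = 1.302.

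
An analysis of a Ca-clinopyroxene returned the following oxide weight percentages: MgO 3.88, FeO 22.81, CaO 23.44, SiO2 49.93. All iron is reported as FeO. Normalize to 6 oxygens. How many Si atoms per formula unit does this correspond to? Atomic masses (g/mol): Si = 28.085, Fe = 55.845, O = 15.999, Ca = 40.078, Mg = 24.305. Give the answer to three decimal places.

1.999 Si apfu

MgO (M=40.304): mol = 0.09627; Mg = 0.09627, O = 0.09627.
FeO (M=71.844): mol = 0.31749; Fe = 0.31749, O = 0.31749.
CaO (M=56.077): mol = 0.41800; Ca = 0.41800, O = 0.41800.
SiO2 (M=60.083): mol = 0.83102; Si = 0.83102, O = 1.66204.
ΣO = 2.49380; factor = 6/ΣO = 2.40597.
Si apfu = 0.83102 × 2.40597 = 1.999.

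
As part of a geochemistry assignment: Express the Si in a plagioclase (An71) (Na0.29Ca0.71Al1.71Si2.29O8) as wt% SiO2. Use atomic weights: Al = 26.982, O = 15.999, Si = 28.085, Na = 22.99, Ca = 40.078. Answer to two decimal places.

50.29 wt%

Formula mass = 273.568 g/mol.
2.29 Si → 2.2900 mol SiO2 per formula unit; M(SiO2) = 60.083, so SiO2 mass = 137.590 g.
137.590/273.568 × 100 = 50.29 wt%.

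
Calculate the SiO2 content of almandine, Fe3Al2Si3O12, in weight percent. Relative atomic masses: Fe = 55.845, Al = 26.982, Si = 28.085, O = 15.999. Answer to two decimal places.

Molar mass of Fe3Al2Si3O12 = 3·55.845 + 2·26.982 + 3·28.085 + 12·15.999 = 497.742 g/mol.
Each formula unit contains 3 Si, equivalent to 3/1 = 3.0000 mol SiO2.
M(SiO2) = 1×28.085 + 2×15.999 = 60.083 g/mol.
Mass of SiO2 per formula unit = 3.0000 × 60.083 = 180.249 g.
SiO2 wt% = 180.249 / 497.742 × 100 = 36.21%.

36.21 wt%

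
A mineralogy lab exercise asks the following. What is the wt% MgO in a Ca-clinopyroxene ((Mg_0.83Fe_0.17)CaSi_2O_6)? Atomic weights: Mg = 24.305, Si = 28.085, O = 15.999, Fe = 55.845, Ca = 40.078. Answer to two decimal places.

Molar mass of (Mg_0.83Fe_0.17)CaSi_2O_6 = 0.83×24.305 + 0.17×55.845 + 1×40.078 + 2×28.085 + 6×15.999 = 221.909 g/mol.
Each formula unit contains 0.83 Mg, equivalent to 0.83/1 = 0.8300 mol MgO.
M(MgO) = 1×24.305 + 1×15.999 = 40.304 g/mol.
Mass of MgO per formula unit = 0.8300 × 40.304 = 33.452 g.
MgO wt% = 33.452 / 221.909 × 100 = 15.07%.

15.07 wt%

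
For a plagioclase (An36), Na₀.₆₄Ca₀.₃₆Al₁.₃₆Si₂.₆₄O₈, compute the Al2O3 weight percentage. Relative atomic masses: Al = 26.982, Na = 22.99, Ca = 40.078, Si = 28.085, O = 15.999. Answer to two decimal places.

M(Na₀.₆₄Ca₀.₃₆Al₁.₃₆Si₂.₆₄O₈) = 267.974 g/mol; M(Al2O3) = 101.961 g/mol.
Moles Al2O3 per formula unit = 1.36 Al ÷ 2 = 0.6800.
Al2O3 fraction = (0.6800 × 101.961) / 267.974 = 69.333/267.974 = 0.2587.

25.87 wt%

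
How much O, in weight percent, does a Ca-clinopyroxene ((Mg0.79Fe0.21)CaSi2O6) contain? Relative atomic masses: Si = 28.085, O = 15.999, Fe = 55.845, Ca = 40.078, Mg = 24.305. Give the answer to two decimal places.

M((Mg0.79Fe0.21)CaSi2O6) = 223.170 g/mol.
O contributes 6 × 15.999 = 95.994 g per mole.
95.994/223.170 = 0.4301 → 43.01%.

43.01 weight percent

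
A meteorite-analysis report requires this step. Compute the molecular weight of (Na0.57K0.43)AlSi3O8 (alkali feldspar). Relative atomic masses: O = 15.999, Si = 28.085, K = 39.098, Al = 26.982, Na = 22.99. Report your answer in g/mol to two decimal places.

M = 0.57·22.99 + 0.43·39.098 + 1·26.982 + 3·28.085 + 8·15.999

269.15 g/mol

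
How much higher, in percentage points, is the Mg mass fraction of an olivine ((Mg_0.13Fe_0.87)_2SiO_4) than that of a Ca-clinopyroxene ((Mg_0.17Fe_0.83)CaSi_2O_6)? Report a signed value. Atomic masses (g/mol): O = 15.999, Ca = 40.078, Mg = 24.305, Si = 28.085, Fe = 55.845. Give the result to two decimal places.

Mg in (Mg_0.13Fe_0.87)_2SiO_4: molar mass 195.571 g/mol; 0.26×24.305 = 6.319 g → 3.23 wt%.
Mg in (Mg_0.17Fe_0.83)CaSi_2O_6: molar mass 242.725 g/mol; 0.17×24.305 = 4.132 g → 1.70 wt%.
Difference = 3.23 − 1.70 = 1.53 percentage points.

1.53 percentage points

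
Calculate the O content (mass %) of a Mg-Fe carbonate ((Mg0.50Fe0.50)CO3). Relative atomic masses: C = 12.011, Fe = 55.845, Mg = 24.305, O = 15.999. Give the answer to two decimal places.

47.96 mass %

M((Mg0.50Fe0.50)CO3) = 100.083 g/mol.
O contributes 3 × 15.999 = 47.997 g per mole.
47.997/100.083 = 0.4796 → 47.96%.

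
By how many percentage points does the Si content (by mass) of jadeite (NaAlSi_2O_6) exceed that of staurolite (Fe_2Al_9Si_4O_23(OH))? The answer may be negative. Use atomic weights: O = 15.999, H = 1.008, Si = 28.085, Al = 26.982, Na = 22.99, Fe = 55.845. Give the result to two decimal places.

M(NaAlSi_2O_6) = 202.136 g/mol, so wt% Si = 56.170/202.136 × 100 = 27.79%.
M(Fe_2Al_9Si_4O_23(OH)) = 851.852 g/mol, so wt% Si = 112.340/851.852 × 100 = 13.19%.
27.79 − 13.19 = 14.60 pp.

14.60 percentage points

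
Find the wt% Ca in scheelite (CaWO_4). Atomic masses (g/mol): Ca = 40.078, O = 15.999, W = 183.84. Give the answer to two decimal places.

13.92 mass %

Molar mass of CaWO_4: 1×40.078 + 1×183.84 + 4×15.999 = 287.914 g/mol.
Mass of Ca per formula unit: 1 × 40.078 = 40.078 g.
Weight fraction Ca = 40.078 / 287.914 = 0.1392.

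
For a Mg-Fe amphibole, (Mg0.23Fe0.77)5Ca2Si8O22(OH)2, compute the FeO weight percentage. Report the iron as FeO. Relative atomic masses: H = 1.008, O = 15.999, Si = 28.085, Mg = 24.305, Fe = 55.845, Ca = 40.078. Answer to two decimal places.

M((Mg0.23Fe0.77)5Ca2Si8O22(OH)2) = 933.782 g/mol; M(FeO) = 71.844 g/mol.
Moles FeO per formula unit = 3.85 Fe ÷ 1 = 3.8500.
FeO fraction = (3.8500 × 71.844) / 933.782 = 276.599/933.782 = 0.2962.

29.62 wt%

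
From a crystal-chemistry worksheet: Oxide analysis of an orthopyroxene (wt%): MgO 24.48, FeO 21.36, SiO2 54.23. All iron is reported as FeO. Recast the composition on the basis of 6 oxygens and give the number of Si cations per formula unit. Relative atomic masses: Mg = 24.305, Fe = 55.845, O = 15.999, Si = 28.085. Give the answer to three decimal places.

24.48 wt% MgO ÷ 40.304 g/mol = 0.60738 mol, giving 0.60738 Mg and 0.60738 O.
21.36 wt% FeO ÷ 71.844 g/mol = 0.29731 mol, giving 0.29731 Fe and 0.29731 O.
54.23 wt% SiO2 ÷ 60.083 g/mol = 0.90258 mol, giving 0.90258 Si and 1.80516 O.
Oxygen sums to 2.70985; scaling by 6/2.70985 = 2.21414 puts the formula on 6 O.
Si: 0.90258 × 2.21414 = 1.998 atoms per formula unit.

1.998 Si apfu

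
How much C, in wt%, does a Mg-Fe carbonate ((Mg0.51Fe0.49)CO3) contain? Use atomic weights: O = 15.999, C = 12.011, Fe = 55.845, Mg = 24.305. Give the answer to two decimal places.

Molar mass of (Mg0.51Fe0.49)CO3: 0.51×24.305 + 0.49×55.845 + 1×12.011 + 3×15.999 = 99.768 g/mol.
Mass of C per formula unit: 1 × 12.011 = 12.011 g.
Weight fraction C = 12.011 / 99.768 = 0.1204.

12.04 wt%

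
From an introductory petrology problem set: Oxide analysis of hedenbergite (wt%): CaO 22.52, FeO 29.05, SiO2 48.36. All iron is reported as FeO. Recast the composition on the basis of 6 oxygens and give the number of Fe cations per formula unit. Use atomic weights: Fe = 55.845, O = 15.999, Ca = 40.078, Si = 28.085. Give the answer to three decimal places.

1.004 Fe apfu

CaO (M=56.077): mol = 0.40159; Ca = 0.40159, O = 0.40159.
FeO (M=71.844): mol = 0.40435; Fe = 0.40435, O = 0.40435.
SiO2 (M=60.083): mol = 0.80489; Si = 0.80489, O = 1.60978.
ΣO = 2.41572; factor = 6/ΣO = 2.48373.
Fe apfu = 0.40435 × 2.48373 = 1.004.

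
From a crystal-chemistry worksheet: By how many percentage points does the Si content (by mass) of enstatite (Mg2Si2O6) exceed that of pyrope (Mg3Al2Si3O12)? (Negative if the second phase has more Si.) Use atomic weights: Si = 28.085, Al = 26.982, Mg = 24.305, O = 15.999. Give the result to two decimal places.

7.08 percentage points

Si in Mg2Si2O6: molar mass 200.774 g/mol; 2×28.085 = 56.170 g → 27.98 wt%.
Si in Mg3Al2Si3O12: molar mass 403.122 g/mol; 3×28.085 = 84.255 g → 20.90 wt%.
Difference = 27.98 − 20.90 = 7.08 percentage points.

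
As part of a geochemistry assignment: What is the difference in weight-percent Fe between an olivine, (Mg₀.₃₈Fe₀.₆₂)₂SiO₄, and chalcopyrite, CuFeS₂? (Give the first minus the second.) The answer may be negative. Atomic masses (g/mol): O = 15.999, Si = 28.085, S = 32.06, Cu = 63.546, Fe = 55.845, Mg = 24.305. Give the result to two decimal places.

First mineral: 69.248 g Fe in 179.801 g formula = 38.51 wt% Fe.
Second mineral: 55.845 g Fe in 183.511 g formula = 30.43 wt% Fe.
38.51% − 30.43% gives a difference of 8.08 percentage points.

8.08 percentage points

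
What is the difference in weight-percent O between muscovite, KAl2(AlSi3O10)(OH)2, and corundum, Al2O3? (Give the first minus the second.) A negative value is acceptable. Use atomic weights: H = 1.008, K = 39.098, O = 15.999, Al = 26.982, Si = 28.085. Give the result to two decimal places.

1.13 percentage points

O in KAl2(AlSi3O10)(OH)2: molar mass 398.303 g/mol; 12×15.999 = 191.988 g → 48.20 wt%.
O in Al2O3: molar mass 101.961 g/mol; 3×15.999 = 47.997 g → 47.07 wt%.
Difference = 48.20 − 47.07 = 1.13 percentage points.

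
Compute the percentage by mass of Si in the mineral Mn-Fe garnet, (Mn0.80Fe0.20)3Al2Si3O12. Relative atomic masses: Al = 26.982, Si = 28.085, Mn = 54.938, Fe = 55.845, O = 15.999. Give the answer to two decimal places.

Molar mass of (Mn0.80Fe0.20)3Al2Si3O12: 2.40·54.938 + 0.60·55.845 + 2·26.982 + 3·28.085 + 12·15.999 = 495.565 g/mol.
Mass of Si per formula unit: 3 × 28.085 = 84.255 g.
Weight fraction Si = 84.255 / 495.565 = 0.1700.

17.00 weight percent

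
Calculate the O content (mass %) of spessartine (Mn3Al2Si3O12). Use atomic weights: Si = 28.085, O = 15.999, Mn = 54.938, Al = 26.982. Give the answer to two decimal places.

M(Mn3Al2Si3O12) = 495.021 g/mol.
O contributes 12 × 15.999 = 191.988 g per mole.
191.988/495.021 = 0.3878 → 38.78%.

38.78 mass %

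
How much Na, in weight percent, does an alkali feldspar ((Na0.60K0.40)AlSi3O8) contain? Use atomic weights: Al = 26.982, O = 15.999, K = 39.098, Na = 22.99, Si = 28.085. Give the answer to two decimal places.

M((Na0.60K0.40)AlSi3O8) = 268.662 g/mol.
Na contributes 0.60 × 22.99 = 13.794 g per mole.
13.794/268.662 = 0.0513 → 5.13%.

5.13 weight percent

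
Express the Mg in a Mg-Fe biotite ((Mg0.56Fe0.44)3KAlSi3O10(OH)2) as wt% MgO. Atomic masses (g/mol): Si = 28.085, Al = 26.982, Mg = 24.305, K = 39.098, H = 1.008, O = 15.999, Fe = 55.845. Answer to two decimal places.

Molar mass of (Mg0.56Fe0.44)3KAlSi3O10(OH)2 = 1.68*24.305 + 1.32*55.845 + 1*39.098 + 1*26.982 + 3*28.085 + 12*15.999 + 2*1.008 = 458.887 g/mol.
Each formula unit contains 1.68 Mg, equivalent to 1.68/1 = 1.6800 mol MgO.
M(MgO) = 1×24.305 + 1×15.999 = 40.304 g/mol.
Mass of MgO per formula unit = 1.6800 × 40.304 = 67.711 g.
MgO wt% = 67.711 / 458.887 × 100 = 14.76%.

14.76 wt%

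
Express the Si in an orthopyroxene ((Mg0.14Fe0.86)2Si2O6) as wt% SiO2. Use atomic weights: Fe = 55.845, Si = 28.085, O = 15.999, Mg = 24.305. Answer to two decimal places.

M((Mg0.14Fe0.86)2Si2O6) = 255.023 g/mol; M(SiO2) = 60.083 g/mol.
Moles SiO2 per formula unit = 2 Si ÷ 1 = 2.0000.
SiO2 fraction = (2.0000 × 60.083) / 255.023 = 120.166/255.023 = 0.4712.

47.12 wt%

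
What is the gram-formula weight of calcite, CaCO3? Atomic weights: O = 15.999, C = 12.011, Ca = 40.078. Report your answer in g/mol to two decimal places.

100.09 g/mol

M = 1*40.078 + 1*12.011 + 3*15.999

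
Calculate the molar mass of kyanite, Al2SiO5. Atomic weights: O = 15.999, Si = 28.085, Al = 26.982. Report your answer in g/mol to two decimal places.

Al: 2 × 26.982 = 53.9640
Si: 1 × 28.085 = 28.0850
O: 5 × 15.999 = 79.9950
Summing the contributions gives the formula mass.

162.04 g/mol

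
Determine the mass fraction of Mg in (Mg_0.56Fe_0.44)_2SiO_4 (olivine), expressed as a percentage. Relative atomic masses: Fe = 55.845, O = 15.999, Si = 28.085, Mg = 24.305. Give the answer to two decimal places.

16.16 wt%

M((Mg_0.56Fe_0.44)_2SiO_4) = 168.446 g/mol.
Mg contributes 1.12 × 24.305 = 27.222 g per mole.
27.222/168.446 = 0.1616 → 16.16%.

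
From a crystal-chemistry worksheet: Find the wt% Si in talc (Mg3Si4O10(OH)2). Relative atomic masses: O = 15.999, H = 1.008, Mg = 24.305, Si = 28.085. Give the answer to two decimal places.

M(Mg3Si4O10(OH)2) = 379.259 g/mol.
Si contributes 4 × 28.085 = 112.340 g per mole.
112.340/379.259 = 0.2962 → 29.62%.

29.62 weight percent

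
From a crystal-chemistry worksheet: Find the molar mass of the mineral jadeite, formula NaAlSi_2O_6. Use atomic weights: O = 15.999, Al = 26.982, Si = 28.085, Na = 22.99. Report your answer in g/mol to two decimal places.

M = 1*22.99 + 1*26.982 + 2*28.085 + 6*15.999

202.14 g/mol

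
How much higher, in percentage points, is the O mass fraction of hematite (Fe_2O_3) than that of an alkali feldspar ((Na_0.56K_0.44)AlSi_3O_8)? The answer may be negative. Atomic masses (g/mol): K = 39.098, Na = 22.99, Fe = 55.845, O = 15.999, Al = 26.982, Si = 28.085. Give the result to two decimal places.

First mineral: 47.997 g O in 159.687 g formula = 30.06 wt% O.
Second mineral: 127.992 g O in 269.307 g formula = 47.53 wt% O.
30.06% − 47.53% gives a difference of -17.47 percentage points.

-17.47 percentage points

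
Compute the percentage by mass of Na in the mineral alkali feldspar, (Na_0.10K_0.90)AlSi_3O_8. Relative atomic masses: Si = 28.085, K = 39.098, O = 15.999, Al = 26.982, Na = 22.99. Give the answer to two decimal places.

Formula mass = 0.10*22.99 + 0.90*39.098 + 1*26.982 + 3*28.085 + 8*15.999 = 276.716 g/mol, of which 2.299 g is Na.
So Na makes up 2.299/276.716 = 0.0083 of the mass, i.e. 0.83%.

0.83 weight percent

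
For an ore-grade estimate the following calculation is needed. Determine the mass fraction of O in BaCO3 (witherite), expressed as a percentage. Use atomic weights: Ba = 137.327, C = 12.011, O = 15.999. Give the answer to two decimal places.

Formula mass = 1×137.327 + 1×12.011 + 3×15.999 = 197.335 g/mol, of which 47.997 g is O.
So O makes up 47.997/197.335 = 0.2432 of the mass, i.e. 24.32%.

24.32 weight percent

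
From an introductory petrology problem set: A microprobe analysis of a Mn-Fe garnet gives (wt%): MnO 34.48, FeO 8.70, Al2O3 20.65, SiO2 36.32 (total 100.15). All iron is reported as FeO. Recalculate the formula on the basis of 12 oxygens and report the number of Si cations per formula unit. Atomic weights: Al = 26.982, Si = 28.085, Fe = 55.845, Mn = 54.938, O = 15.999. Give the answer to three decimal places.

2.993 Si apfu

34.48 wt% MnO ÷ 70.937 g/mol = 0.48607 mol, giving 0.48607 Mn and 0.48607 O.
8.70 wt% FeO ÷ 71.844 g/mol = 0.12110 mol, giving 0.12110 Fe and 0.12110 O.
20.65 wt% Al2O3 ÷ 101.961 g/mol = 0.20253 mol, giving 0.40506 Al and 0.60759 O.
36.32 wt% SiO2 ÷ 60.083 g/mol = 0.60450 mol, giving 0.60450 Si and 1.20900 O.
Oxygen sums to 2.42376; scaling by 12/2.42376 = 4.95099 puts the formula on 12 O.
Si: 0.60450 × 4.95099 = 2.993 atoms per formula unit.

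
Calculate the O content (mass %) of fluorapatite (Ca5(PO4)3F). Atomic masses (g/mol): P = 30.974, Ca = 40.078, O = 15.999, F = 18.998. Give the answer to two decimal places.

38.07 mass %

Formula mass = 5·40.078 + 3·30.974 + 12·15.999 + 1·18.998 = 504.298 g/mol, of which 191.988 g is O.
So O makes up 191.988/504.298 = 0.3807 of the mass, i.e. 38.07%.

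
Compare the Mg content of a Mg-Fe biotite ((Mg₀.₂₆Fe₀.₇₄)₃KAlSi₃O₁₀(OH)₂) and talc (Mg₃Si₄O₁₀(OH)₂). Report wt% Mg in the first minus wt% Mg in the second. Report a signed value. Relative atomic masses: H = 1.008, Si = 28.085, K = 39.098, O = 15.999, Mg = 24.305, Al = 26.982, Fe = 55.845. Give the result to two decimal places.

M((Mg₀.₂₆Fe₀.₇₄)₃KAlSi₃O₁₀(OH)₂) = 487.273 g/mol, so wt% Mg = 18.958/487.273 × 100 = 3.89%.
M(Mg₃Si₄O₁₀(OH)₂) = 379.259 g/mol, so wt% Mg = 72.915/379.259 × 100 = 19.23%.
3.89 − 19.23 = -15.34 pp.

-15.34 percentage points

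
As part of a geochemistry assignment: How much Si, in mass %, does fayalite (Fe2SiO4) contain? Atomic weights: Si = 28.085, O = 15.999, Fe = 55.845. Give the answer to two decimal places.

Formula mass = 2×55.845 + 1×28.085 + 4×15.999 = 203.771 g/mol, of which 28.085 g is Si.
So Si makes up 28.085/203.771 = 0.1378 of the mass, i.e. 13.78%.

13.78 mass %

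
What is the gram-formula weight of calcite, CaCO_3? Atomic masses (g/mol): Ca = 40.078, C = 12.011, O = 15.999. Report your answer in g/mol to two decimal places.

100.09 g/mol

M = 1×40.078 + 1×12.011 + 3×15.999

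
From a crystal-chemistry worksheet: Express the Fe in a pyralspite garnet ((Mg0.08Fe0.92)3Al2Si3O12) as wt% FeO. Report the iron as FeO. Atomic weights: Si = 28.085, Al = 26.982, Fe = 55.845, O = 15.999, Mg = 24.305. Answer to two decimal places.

40.45 wt%

M((Mg0.08Fe0.92)3Al2Si3O12) = 490.172 g/mol; M(FeO) = 71.844 g/mol.
Moles FeO per formula unit = 2.76 Fe ÷ 1 = 2.7600.
FeO fraction = (2.7600 × 71.844) / 490.172 = 198.289/490.172 = 0.4045.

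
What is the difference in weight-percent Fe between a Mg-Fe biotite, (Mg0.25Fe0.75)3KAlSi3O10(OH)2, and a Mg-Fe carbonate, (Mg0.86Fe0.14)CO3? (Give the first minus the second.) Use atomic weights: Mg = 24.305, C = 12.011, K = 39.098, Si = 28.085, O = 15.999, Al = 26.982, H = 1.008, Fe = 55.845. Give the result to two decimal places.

16.93 percentage points

First mineral: 125.651 g Fe in 488.219 g formula = 25.74 wt% Fe.
Second mineral: 7.818 g Fe in 88.729 g formula = 8.81 wt% Fe.
25.74% − 8.81% gives a difference of 16.93 percentage points.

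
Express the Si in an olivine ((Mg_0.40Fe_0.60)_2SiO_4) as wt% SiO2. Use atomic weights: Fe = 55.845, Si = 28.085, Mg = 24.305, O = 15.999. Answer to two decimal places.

M((Mg_0.40Fe_0.60)_2SiO_4) = 178.539 g/mol; M(SiO2) = 60.083 g/mol.
Moles SiO2 per formula unit = 1 Si ÷ 1 = 1.0000.
SiO2 fraction = (1.0000 × 60.083) / 178.539 = 60.083/178.539 = 0.3365.

33.65 wt%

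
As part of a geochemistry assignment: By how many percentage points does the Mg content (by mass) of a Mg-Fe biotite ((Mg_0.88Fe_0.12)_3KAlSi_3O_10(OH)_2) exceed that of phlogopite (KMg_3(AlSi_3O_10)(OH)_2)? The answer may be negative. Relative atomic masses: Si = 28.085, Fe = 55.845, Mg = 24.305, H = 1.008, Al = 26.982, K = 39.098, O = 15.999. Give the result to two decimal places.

M((Mg_0.88Fe_0.12)_3KAlSi_3O_10(OH)_2) = 428.608 g/mol, so wt% Mg = 64.165/428.608 × 100 = 14.97%.
M(KMg_3(AlSi_3O_10)(OH)_2) = 417.254 g/mol, so wt% Mg = 72.915/417.254 × 100 = 17.47%.
14.97 − 17.47 = -2.50 pp.

-2.50 percentage points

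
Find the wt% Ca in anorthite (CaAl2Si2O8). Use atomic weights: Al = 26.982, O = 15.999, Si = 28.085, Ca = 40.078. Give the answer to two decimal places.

14.41 mass %

M(CaAl2Si2O8) = 278.204 g/mol.
Ca contributes 1 × 40.078 = 40.078 g per mole.
40.078/278.204 = 0.1441 → 14.41%.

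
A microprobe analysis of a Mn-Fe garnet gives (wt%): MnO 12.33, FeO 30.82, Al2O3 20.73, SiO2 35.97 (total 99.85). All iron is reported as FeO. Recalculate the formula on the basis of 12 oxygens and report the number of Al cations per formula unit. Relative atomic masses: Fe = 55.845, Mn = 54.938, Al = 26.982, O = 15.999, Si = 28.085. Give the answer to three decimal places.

2.025 Al apfu

MnO (M=70.937): mol = 0.17382; Mn = 0.17382, O = 0.17382.
FeO (M=71.844): mol = 0.42899; Fe = 0.42899, O = 0.42899.
Al2O3 (M=101.961): mol = 0.20331; Al = 0.40662, O = 0.60993.
SiO2 (M=60.083): mol = 0.59867; Si = 0.59867, O = 1.19734.
ΣO = 2.41008; factor = 12/ΣO = 4.97909.
Al apfu = 0.40662 × 4.97909 = 2.025.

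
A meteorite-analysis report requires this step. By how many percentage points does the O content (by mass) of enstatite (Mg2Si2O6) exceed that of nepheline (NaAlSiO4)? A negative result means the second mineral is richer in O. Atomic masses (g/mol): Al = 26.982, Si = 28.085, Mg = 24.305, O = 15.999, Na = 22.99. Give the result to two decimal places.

O in Mg2Si2O6: molar mass 200.774 g/mol; 6×15.999 = 95.994 g → 47.81 wt%.
O in NaAlSiO4: molar mass 142.053 g/mol; 4×15.999 = 63.996 g → 45.05 wt%.
Difference = 47.81 − 45.05 = 2.76 percentage points.

2.76 percentage points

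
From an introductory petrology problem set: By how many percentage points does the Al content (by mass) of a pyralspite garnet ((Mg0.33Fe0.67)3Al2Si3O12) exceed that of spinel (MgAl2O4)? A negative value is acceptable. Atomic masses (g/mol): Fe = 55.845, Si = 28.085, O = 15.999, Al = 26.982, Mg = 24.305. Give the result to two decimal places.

-26.36 percentage points

Al in (Mg0.33Fe0.67)3Al2Si3O12: molar mass 466.517 g/mol; 2×26.982 = 53.964 g → 11.57 wt%.
Al in MgAl2O4: molar mass 142.265 g/mol; 2×26.982 = 53.964 g → 37.93 wt%.
Difference = 11.57 − 37.93 = -26.36 percentage points.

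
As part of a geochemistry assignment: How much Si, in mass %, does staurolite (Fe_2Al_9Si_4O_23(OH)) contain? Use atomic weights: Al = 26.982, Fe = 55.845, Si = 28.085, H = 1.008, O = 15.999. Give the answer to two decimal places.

M(Fe_2Al_9Si_4O_23(OH)) = 851.852 g/mol.
Si contributes 4 × 28.085 = 112.340 g per mole.
112.340/851.852 = 0.1319 → 13.19%.

13.19 mass %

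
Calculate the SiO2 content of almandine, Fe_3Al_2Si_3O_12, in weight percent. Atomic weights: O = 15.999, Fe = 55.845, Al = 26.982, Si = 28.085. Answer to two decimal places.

M(Fe_3Al_2Si_3O_12) = 497.742 g/mol; M(SiO2) = 60.083 g/mol.
Moles SiO2 per formula unit = 3 Si ÷ 1 = 3.0000.
SiO2 fraction = (3.0000 × 60.083) / 497.742 = 180.249/497.742 = 0.3621.

36.21 wt%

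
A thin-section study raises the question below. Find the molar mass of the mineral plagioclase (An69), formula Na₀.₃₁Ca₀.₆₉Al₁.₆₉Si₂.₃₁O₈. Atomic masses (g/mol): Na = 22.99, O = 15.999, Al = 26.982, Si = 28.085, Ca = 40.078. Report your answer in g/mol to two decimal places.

273.25 g/mol

The formula mass is the sum 0.31×22.99 + 0.69×40.078 + 1.69×26.982 + 2.31×28.085 + 8×15.999.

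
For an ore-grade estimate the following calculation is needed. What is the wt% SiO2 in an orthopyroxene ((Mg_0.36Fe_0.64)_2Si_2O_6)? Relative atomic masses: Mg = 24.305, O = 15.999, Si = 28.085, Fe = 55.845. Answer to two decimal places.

Molar mass of (Mg_0.36Fe_0.64)_2Si_2O_6 = 0.72·24.305 + 1.28·55.845 + 2·28.085 + 6·15.999 = 241.145 g/mol.
Each formula unit contains 2 Si, equivalent to 2/1 = 2.0000 mol SiO2.
M(SiO2) = 1×28.085 + 2×15.999 = 60.083 g/mol.
Mass of SiO2 per formula unit = 2.0000 × 60.083 = 120.166 g.
SiO2 wt% = 120.166 / 241.145 × 100 = 49.83%.

49.83 wt%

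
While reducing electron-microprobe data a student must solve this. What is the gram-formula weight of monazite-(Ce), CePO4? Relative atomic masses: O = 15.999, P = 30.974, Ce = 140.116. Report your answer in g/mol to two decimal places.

235.09 g/mol

M = 1*140.116 + 1*30.974 + 4*15.999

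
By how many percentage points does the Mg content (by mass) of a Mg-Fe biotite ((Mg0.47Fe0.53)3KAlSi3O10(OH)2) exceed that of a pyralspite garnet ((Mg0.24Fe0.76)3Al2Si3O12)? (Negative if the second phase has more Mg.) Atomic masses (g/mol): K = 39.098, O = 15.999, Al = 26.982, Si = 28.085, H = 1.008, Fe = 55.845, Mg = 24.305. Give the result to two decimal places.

3.65 percentage points

Mg in (Mg0.47Fe0.53)3KAlSi3O10(OH)2: molar mass 467.403 g/mol; 1.41×24.305 = 34.270 g → 7.33 wt%.
Mg in (Mg0.24Fe0.76)3Al2Si3O12: molar mass 475.033 g/mol; 0.72×24.305 = 17.500 g → 3.68 wt%.
Difference = 7.33 − 3.68 = 3.65 percentage points.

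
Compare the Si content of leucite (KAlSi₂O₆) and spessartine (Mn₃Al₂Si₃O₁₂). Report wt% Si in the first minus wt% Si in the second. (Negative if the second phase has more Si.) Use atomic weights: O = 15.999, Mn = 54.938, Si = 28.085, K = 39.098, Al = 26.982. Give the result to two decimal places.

8.72 percentage points

Si in KAlSi₂O₆: molar mass 218.244 g/mol; 2×28.085 = 56.170 g → 25.74 wt%.
Si in Mn₃Al₂Si₃O₁₂: molar mass 495.021 g/mol; 3×28.085 = 84.255 g → 17.02 wt%.
Difference = 25.74 − 17.02 = 8.72 percentage points.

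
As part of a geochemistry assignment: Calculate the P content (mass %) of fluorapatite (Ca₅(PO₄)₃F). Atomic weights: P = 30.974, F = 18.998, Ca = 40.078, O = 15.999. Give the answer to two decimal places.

18.43 mass %

Molar mass of Ca₅(PO₄)₃F: 5×40.078 + 3×30.974 + 12×15.999 + 1×18.998 = 504.298 g/mol.
Mass of P per formula unit: 3 × 30.974 = 92.922 g.
Weight fraction P = 92.922 / 504.298 = 0.1843.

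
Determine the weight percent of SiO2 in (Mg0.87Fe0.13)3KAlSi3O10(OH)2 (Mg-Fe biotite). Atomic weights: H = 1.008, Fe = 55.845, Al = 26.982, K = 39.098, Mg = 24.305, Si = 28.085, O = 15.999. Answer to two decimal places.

Molar mass of (Mg0.87Fe0.13)3KAlSi3O10(OH)2 = 2.61×24.305 + 0.39×55.845 + 1×39.098 + 1×26.982 + 3×28.085 + 12×15.999 + 2×1.008 = 429.555 g/mol.
Each formula unit contains 3 Si, equivalent to 3/1 = 3.0000 mol SiO2.
M(SiO2) = 1×28.085 + 2×15.999 = 60.083 g/mol.
Mass of SiO2 per formula unit = 3.0000 × 60.083 = 180.249 g.
SiO2 wt% = 180.249 / 429.555 × 100 = 41.96%.

41.96 wt%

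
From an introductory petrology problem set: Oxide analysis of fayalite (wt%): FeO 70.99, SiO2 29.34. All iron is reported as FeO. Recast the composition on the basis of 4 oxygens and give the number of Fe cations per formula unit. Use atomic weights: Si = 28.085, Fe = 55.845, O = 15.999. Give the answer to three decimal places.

2.012 Fe apfu

FeO (M=71.844): mol = 0.98811; Fe = 0.98811, O = 0.98811.
SiO2 (M=60.083): mol = 0.48832; Si = 0.48832, O = 0.97664.
ΣO = 1.96475; factor = 4/ΣO = 2.03588.
Fe apfu = 0.98811 × 2.03588 = 2.012.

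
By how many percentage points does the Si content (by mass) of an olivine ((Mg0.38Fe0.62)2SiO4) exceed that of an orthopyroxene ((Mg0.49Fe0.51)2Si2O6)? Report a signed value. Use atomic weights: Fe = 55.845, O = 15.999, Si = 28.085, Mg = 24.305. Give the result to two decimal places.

M((Mg0.38Fe0.62)2SiO4) = 179.801 g/mol, so wt% Si = 28.085/179.801 × 100 = 15.62%.
M((Mg0.49Fe0.51)2Si2O6) = 232.945 g/mol, so wt% Si = 56.170/232.945 × 100 = 24.11%.
15.62 − 24.11 = -8.49 pp.

-8.49 percentage points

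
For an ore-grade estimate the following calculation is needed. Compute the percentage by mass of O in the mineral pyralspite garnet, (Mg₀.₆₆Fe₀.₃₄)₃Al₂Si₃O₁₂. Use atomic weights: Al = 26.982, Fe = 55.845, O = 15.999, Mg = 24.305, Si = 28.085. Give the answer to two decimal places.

44.11 wt%

Formula mass = 1.98×24.305 + 1.02×55.845 + 2×26.982 + 3×28.085 + 12×15.999 = 435.293 g/mol, of which 191.988 g is O.
So O makes up 191.988/435.293 = 0.4411 of the mass, i.e. 44.11%.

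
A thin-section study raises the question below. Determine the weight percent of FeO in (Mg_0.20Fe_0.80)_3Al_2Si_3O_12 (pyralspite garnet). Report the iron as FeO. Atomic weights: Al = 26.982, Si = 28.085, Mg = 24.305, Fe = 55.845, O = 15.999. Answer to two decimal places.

36.01 wt%

M((Mg_0.20Fe_0.80)_3Al_2Si_3O_12) = 478.818 g/mol; M(FeO) = 71.844 g/mol.
Moles FeO per formula unit = 2.40 Fe ÷ 1 = 2.4000.
FeO fraction = (2.4000 × 71.844) / 478.818 = 172.426/478.818 = 0.3601.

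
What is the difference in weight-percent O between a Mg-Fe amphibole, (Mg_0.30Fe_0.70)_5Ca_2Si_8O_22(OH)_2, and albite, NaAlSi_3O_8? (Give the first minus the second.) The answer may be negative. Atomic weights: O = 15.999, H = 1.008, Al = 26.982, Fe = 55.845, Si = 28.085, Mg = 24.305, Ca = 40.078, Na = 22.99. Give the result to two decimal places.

-7.20 percentage points

M((Mg_0.30Fe_0.70)_5Ca_2Si_8O_22(OH)_2) = 922.743 g/mol, so wt% O = 383.976/922.743 × 100 = 41.61%.
M(NaAlSi_3O_8) = 262.219 g/mol, so wt% O = 127.992/262.219 × 100 = 48.81%.
41.61 − 48.81 = -7.20 pp.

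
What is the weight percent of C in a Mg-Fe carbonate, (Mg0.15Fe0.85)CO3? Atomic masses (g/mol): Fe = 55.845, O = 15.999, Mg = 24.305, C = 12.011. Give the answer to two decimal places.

M((Mg0.15Fe0.85)CO3) = 111.122 g/mol.
C contributes 1 × 12.011 = 12.011 g per mole.
12.011/111.122 = 0.1081 → 10.81%.

10.81 mass %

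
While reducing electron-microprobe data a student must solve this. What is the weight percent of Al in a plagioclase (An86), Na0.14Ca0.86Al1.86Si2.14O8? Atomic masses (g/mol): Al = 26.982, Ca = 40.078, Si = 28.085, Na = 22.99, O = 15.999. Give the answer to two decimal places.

18.19 wt%

M(Na0.14Ca0.86Al1.86Si2.14O8) = 275.966 g/mol.
Al contributes 1.86 × 26.982 = 50.187 g per mole.
50.187/275.966 = 0.1819 → 18.19%.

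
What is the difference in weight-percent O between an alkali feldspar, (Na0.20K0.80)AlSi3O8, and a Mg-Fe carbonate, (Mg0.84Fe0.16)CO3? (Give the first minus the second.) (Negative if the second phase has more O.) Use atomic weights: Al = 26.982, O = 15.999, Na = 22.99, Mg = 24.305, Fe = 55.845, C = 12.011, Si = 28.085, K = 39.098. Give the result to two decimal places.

M((Na0.20K0.80)AlSi3O8) = 275.105 g/mol, so wt% O = 127.992/275.105 × 100 = 46.52%.
M((Mg0.84Fe0.16)CO3) = 89.359 g/mol, so wt% O = 47.997/89.359 × 100 = 53.71%.
46.52 − 53.71 = -7.19 pp.

-7.19 percentage points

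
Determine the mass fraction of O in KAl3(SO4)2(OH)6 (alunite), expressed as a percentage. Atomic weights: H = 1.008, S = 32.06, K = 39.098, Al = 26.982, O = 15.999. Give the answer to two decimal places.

54.08 weight percent

Formula mass = 1×39.098 + 3×26.982 + 2×32.06 + 14×15.999 + 6×1.008 = 414.198 g/mol, of which 223.986 g is O.
So O makes up 223.986/414.198 = 0.5408 of the mass, i.e. 54.08%.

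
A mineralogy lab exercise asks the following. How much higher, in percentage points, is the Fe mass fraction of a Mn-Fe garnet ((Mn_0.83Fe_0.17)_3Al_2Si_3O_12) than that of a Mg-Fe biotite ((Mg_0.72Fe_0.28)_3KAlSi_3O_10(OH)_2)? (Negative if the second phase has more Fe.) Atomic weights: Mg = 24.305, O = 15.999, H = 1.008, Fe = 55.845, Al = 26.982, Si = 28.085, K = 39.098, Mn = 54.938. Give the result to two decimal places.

First mineral: 28.481 g Fe in 495.484 g formula = 5.75 wt% Fe.
Second mineral: 46.910 g Fe in 443.748 g formula = 10.57 wt% Fe.
5.75% − 10.57% gives a difference of -4.82 percentage points.

-4.82 percentage points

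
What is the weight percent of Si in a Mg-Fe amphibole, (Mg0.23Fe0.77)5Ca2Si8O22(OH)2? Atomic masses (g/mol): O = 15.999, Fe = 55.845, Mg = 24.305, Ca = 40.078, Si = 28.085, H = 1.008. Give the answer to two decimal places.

24.06 weight percent

Molar mass of (Mg0.23Fe0.77)5Ca2Si8O22(OH)2: 1.15*24.305 + 3.85*55.845 + 2*40.078 + 8*28.085 + 24*15.999 + 2*1.008 = 933.782 g/mol.
Mass of Si per formula unit: 8 × 28.085 = 224.680 g.
Weight fraction Si = 224.680 / 933.782 = 0.2406.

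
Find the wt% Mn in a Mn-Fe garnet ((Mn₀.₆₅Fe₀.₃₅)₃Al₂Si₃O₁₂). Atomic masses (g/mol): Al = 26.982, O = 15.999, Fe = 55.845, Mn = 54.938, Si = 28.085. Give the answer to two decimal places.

21.60 weight percent

M((Mn₀.₆₅Fe₀.₃₅)₃Al₂Si₃O₁₂) = 495.973 g/mol.
Mn contributes 1.95 × 54.938 = 107.129 g per mole.
107.129/495.973 = 0.2160 → 21.60%.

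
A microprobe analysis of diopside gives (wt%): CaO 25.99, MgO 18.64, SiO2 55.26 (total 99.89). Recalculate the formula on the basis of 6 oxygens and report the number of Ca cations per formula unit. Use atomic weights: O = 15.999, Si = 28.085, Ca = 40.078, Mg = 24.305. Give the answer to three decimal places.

CaO (M=56.077): mol = 0.46347; Ca = 0.46347, O = 0.46347.
MgO (M=40.304): mol = 0.46249; Mg = 0.46249, O = 0.46249.
SiO2 (M=60.083): mol = 0.91973; Si = 0.91973, O = 1.83946.
ΣO = 2.76542; factor = 6/ΣO = 2.16965.
Ca apfu = 0.46347 × 2.16965 = 1.006.

1.006 Ca apfu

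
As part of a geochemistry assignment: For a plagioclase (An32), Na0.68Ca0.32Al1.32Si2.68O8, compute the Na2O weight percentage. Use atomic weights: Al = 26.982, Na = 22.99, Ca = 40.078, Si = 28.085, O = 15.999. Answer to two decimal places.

Formula mass = 267.334 g/mol.
0.68 Na → 0.3400 mol Na2O per formula unit; M(Na2O) = 61.979, so Na2O mass = 21.073 g.
21.073/267.334 × 100 = 7.88 wt%.

7.88 wt%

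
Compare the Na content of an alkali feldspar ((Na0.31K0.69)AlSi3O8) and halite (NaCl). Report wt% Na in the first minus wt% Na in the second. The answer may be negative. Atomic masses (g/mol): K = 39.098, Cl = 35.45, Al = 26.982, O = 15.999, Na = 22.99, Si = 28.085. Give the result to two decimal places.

-36.73 percentage points

Na in (Na0.31K0.69)AlSi3O8: molar mass 273.334 g/mol; 0.31×22.99 = 7.127 g → 2.61 wt%.
Na in NaCl: molar mass 58.440 g/mol; 1×22.99 = 22.990 g → 39.34 wt%.
Difference = 2.61 − 39.34 = -36.73 percentage points.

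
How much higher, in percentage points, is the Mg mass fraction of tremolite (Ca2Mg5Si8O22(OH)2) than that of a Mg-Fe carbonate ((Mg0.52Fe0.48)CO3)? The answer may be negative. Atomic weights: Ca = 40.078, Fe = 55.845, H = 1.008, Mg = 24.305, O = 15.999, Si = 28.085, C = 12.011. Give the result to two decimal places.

Mg in Ca2Mg5Si8O22(OH)2: molar mass 812.353 g/mol; 5×24.305 = 121.525 g → 14.96 wt%.
Mg in (Mg0.52Fe0.48)CO3: molar mass 99.452 g/mol; 0.52×24.305 = 12.639 g → 12.71 wt%.
Difference = 14.96 − 12.71 = 2.25 percentage points.

2.25 percentage points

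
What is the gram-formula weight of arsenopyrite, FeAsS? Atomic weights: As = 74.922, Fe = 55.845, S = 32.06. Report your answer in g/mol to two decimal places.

162.83 g/mol

Fe: 1 × 55.845 = 55.8450
As: 1 × 74.922 = 74.9220
S: 1 × 32.06 = 32.0600
Summing the contributions gives the formula mass.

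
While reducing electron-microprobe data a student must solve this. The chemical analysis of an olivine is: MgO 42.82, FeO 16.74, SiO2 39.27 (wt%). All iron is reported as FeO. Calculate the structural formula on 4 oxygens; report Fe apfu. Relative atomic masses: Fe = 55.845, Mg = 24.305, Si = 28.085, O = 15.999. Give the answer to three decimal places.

MgO: 42.82/40.304 = 1.06243 mol → 1.06243 mol Mg, 1.06243 mol O.
FeO: 16.74/71.844 = 0.23300 mol → 0.23300 mol Fe, 0.23300 mol O.
SiO2: 39.27/60.083 = 0.65360 mol → 0.65360 mol Si, 1.30720 mol O.
Total oxygen = 2.60263 mol. Normalization factor = 4/2.60263 = 1.53691.
Fe per 4 O = 0.23300 × 1.53691 = 0.358.

0.358 Fe apfu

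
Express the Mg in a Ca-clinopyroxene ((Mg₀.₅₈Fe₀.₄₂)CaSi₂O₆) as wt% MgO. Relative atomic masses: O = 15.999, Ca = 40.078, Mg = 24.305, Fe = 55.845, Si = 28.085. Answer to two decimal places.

Molar mass of (Mg₀.₅₈Fe₀.₄₂)CaSi₂O₆ = 0.58*24.305 + 0.42*55.845 + 1*40.078 + 2*28.085 + 6*15.999 = 229.794 g/mol.
Each formula unit contains 0.58 Mg, equivalent to 0.58/1 = 0.5800 mol MgO.
M(MgO) = 1×24.305 + 1×15.999 = 40.304 g/mol.
Mass of MgO per formula unit = 0.5800 × 40.304 = 23.376 g.
MgO wt% = 23.376 / 229.794 × 100 = 10.17%.

10.17 wt%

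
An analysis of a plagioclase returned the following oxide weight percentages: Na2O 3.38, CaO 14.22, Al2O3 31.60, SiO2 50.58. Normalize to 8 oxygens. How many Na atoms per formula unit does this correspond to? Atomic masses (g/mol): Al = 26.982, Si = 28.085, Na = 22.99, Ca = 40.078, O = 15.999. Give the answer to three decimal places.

Na2O (M=61.979): mol = 0.05453; Na = 0.10906, O = 0.05453.
CaO (M=56.077): mol = 0.25358; Ca = 0.25358, O = 0.25358.
Al2O3 (M=101.961): mol = 0.30992; Al = 0.61984, O = 0.92976.
SiO2 (M=60.083): mol = 0.84184; Si = 0.84184, O = 1.68368.
ΣO = 2.92155; factor = 8/ΣO = 2.73827.
Na apfu = 0.10906 × 2.73827 = 0.299.

0.299 Na apfu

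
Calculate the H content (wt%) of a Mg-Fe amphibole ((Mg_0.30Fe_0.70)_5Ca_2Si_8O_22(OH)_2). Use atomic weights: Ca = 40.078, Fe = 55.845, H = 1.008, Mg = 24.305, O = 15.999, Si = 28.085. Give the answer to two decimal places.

0.22 wt%

Molar mass of (Mg_0.30Fe_0.70)_5Ca_2Si_8O_22(OH)_2: 1.50×24.305 + 3.50×55.845 + 2×40.078 + 8×28.085 + 24×15.999 + 2×1.008 = 922.743 g/mol.
Mass of H per formula unit: 2 × 1.008 = 2.016 g.
Weight fraction H = 2.016 / 922.743 = 0.0022.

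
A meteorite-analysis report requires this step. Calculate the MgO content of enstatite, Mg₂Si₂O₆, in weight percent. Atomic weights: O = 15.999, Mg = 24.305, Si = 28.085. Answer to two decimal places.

40.15 wt%

Molar mass of Mg₂Si₂O₆ = 2×24.305 + 2×28.085 + 6×15.999 = 200.774 g/mol.
Each formula unit contains 2 Mg, equivalent to 2/1 = 2.0000 mol MgO.
M(MgO) = 1×24.305 + 1×15.999 = 40.304 g/mol.
Mass of MgO per formula unit = 2.0000 × 40.304 = 80.608 g.
MgO wt% = 80.608 / 200.774 × 100 = 40.15%.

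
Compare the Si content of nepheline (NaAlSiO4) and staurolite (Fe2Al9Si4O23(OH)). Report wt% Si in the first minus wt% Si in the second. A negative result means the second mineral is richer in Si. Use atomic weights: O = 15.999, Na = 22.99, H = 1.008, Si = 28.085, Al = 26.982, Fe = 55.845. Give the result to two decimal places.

6.58 percentage points

Si in NaAlSiO4: molar mass 142.053 g/mol; 1×28.085 = 28.085 g → 19.77 wt%.
Si in Fe2Al9Si4O23(OH): molar mass 851.852 g/mol; 4×28.085 = 112.340 g → 13.19 wt%.
Difference = 19.77 − 13.19 = 6.58 percentage points.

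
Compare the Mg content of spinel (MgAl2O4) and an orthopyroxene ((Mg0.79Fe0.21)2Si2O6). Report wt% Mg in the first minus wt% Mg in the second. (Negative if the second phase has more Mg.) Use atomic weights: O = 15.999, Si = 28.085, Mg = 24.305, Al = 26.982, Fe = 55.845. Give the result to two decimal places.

-0.86 percentage points

First mineral: 24.305 g Mg in 142.265 g formula = 17.08 wt% Mg.
Second mineral: 38.402 g Mg in 214.021 g formula = 17.94 wt% Mg.
17.08% − 17.94% gives a difference of -0.86 percentage points.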